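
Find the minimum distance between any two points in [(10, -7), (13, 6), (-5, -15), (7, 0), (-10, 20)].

Computing all pairwise distances among 5 points:

d((10, -7), (13, 6)) = 13.3417
d((10, -7), (-5, -15)) = 17.0
d((10, -7), (7, 0)) = 7.6158 <-- minimum
d((10, -7), (-10, 20)) = 33.6006
d((13, 6), (-5, -15)) = 27.6586
d((13, 6), (7, 0)) = 8.4853
d((13, 6), (-10, 20)) = 26.9258
d((-5, -15), (7, 0)) = 19.2094
d((-5, -15), (-10, 20)) = 35.3553
d((7, 0), (-10, 20)) = 26.2488

Closest pair: (10, -7) and (7, 0) with distance 7.6158

The closest pair is (10, -7) and (7, 0) with Euclidean distance 7.6158. For 5 points, brute-force pairwise comparison is shown above. For large n, the divide-and-conquer algorithm (sort by x, recurse on halves, check the dividing strip) achieves O(n log n).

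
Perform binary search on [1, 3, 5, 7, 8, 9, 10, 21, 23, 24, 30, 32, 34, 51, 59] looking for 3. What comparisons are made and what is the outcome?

Binary search for 3 in [1, 3, 5, 7, 8, 9, 10, 21, 23, 24, 30, 32, 34, 51, 59]:

lo=0, hi=14, mid=7, arr[mid]=21 -> 21 > 3, search left half
lo=0, hi=6, mid=3, arr[mid]=7 -> 7 > 3, search left half
lo=0, hi=2, mid=1, arr[mid]=3 -> Found target at index 1!

Binary search finds 3 at index 1 after 3 comparisons. The search repeatedly halves the search space by comparing with the middle element.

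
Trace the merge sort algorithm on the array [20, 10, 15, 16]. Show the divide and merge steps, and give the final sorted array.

Merge sort trace:

Split: [20, 10, 15, 16] -> [20, 10] and [15, 16]
  Split: [20, 10] -> [20] and [10]
  Merge: [20] + [10] -> [10, 20]
  Split: [15, 16] -> [15] and [16]
  Merge: [15] + [16] -> [15, 16]
Merge: [10, 20] + [15, 16] -> [10, 15, 16, 20]

Final sorted array: [10, 15, 16, 20]

The merge sort proceeds by recursively splitting the array and merging sorted halves.
After all merges, the sorted array is [10, 15, 16, 20].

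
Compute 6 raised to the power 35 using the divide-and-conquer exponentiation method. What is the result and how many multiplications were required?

Computing 6^35 by squaring (build up from 6^1; each line after the first costs one multiplication):

6^1 = 6
6^2 = (6^1)^2 = 6^2 = 36
6^4 = (6^2)^2 = 36^2 = 1296
6^8 = (6^4)^2 = 1296^2 = 1679616
6^16 = (6^8)^2 = 1679616^2 = 2821109907456
6^17 = 6 * 6^16 = 6 * 2821109907456 = 16926659444736
6^34 = (6^17)^2 = 16926659444736^2 = 286511799958070431838109696
6^35 = 6 * 6^34 = 6 * 286511799958070431838109696 = 1719070799748422591028658176

Result: 1719070799748422591028658176
Multiplications needed: 7 (7 lines after 6^1)

6^35 = 1719070799748422591028658176. Using exponentiation by squaring, this requires 7 multiplications. The key idea: if the exponent is even, square the half-power; if odd, multiply by the base once.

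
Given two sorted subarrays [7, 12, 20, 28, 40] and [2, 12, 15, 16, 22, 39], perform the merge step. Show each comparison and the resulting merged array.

Merging process:

Compare 7 vs 2: take 2 from right. Merged: [2]
Compare 7 vs 12: take 7 from left. Merged: [2, 7]
Compare 12 vs 12: take 12 from left. Merged: [2, 7, 12]
Compare 20 vs 12: take 12 from right. Merged: [2, 7, 12, 12]
Compare 20 vs 15: take 15 from right. Merged: [2, 7, 12, 12, 15]
Compare 20 vs 16: take 16 from right. Merged: [2, 7, 12, 12, 15, 16]
Compare 20 vs 22: take 20 from left. Merged: [2, 7, 12, 12, 15, 16, 20]
Compare 28 vs 22: take 22 from right. Merged: [2, 7, 12, 12, 15, 16, 20, 22]
Compare 28 vs 39: take 28 from left. Merged: [2, 7, 12, 12, 15, 16, 20, 22, 28]
Compare 40 vs 39: take 39 from right. Merged: [2, 7, 12, 12, 15, 16, 20, 22, 28, 39]
Append remaining from left: [40]. Merged: [2, 7, 12, 12, 15, 16, 20, 22, 28, 39, 40]

Final merged array: [2, 7, 12, 12, 15, 16, 20, 22, 28, 39, 40]
Total comparisons: 10

The merged array is [2, 7, 12, 12, 15, 16, 20, 22, 28, 39, 40], requiring 10 comparisons. The merge step runs in O(n) time where n is the total number of elements.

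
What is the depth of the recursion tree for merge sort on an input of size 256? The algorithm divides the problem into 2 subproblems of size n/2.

For divide and conquer with division factor 2:

Problem sizes at each level:
Level 0: 256
Level 1: 128
Level 2: 64
Level 3: 32
Level 4: 16
Level 5: 8
Level 6: 4
Level 7: 2
Level 8: 1

The root is level 0 and the size-1 base case is level 8 (the tree spans levels 0 through 8, i.e. 9 levels counting the root), so the depth is the number of divisions: log_2(256) = 8

The recursion tree depth is log_2(256) = 8. At each level, the problem size is divided by 2, so it takes 8 divisions to reduce to a base case of size 1. The algorithm makes 2 recursive calls at each level.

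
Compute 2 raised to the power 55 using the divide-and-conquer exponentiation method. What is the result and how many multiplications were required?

Computing 2^55 by squaring (build up from 2^1; each line after the first costs one multiplication):

2^1 = 2
2^2 = (2^1)^2 = 2^2 = 4
2^3 = 2 * 2^2 = 2 * 4 = 8
2^6 = (2^3)^2 = 8^2 = 64
2^12 = (2^6)^2 = 64^2 = 4096
2^13 = 2 * 2^12 = 2 * 4096 = 8192
2^26 = (2^13)^2 = 8192^2 = 67108864
2^27 = 2 * 2^26 = 2 * 67108864 = 134217728
2^54 = (2^27)^2 = 134217728^2 = 18014398509481984
2^55 = 2 * 2^54 = 2 * 18014398509481984 = 36028797018963968

Result: 36028797018963968
Multiplications needed: 9 (9 lines after 2^1)

2^55 = 36028797018963968. Using exponentiation by squaring, this requires 9 multiplications. The key idea: if the exponent is even, square the half-power; if odd, multiply by the base once.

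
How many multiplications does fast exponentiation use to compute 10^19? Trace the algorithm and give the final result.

Computing 10^19 by squaring (build up from 10^1; each line after the first costs one multiplication):

10^1 = 10
10^2 = (10^1)^2 = 10^2 = 100
10^4 = (10^2)^2 = 100^2 = 10000
10^8 = (10^4)^2 = 10000^2 = 100000000
10^9 = 10 * 10^8 = 10 * 100000000 = 1000000000
10^18 = (10^9)^2 = 1000000000^2 = 1000000000000000000
10^19 = 10 * 10^18 = 10 * 1000000000000000000 = 10000000000000000000

Result: 10000000000000000000
Multiplications needed: 6 (6 lines after 10^1)

10^19 = 10000000000000000000. Using exponentiation by squaring, this requires 6 multiplications. The key idea: if the exponent is even, square the half-power; if odd, multiply by the base once.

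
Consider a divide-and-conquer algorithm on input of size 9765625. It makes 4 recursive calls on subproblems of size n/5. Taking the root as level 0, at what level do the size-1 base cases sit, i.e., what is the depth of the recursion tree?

For divide and conquer with division factor 5:

Problem sizes at each level:
Level 0: 9765625
Level 1: 1953125
Level 2: 390625
Level 3: 78125
Level 4: 15625
Level 5: 3125
Level 6: 625
Level 7: 125
Level 8: 25
Level 9: 5
Level 10: 1

The root is level 0 and the size-1 base case is level 10 (the tree spans levels 0 through 10, i.e. 11 levels counting the root), so the depth is the number of divisions: log_5(9765625) = 10

The recursion tree depth is log_5(9765625) = 10. At each level, the problem size is divided by 5, so it takes 10 divisions to reduce to a base case of size 1. The algorithm makes 4 recursive calls at each level.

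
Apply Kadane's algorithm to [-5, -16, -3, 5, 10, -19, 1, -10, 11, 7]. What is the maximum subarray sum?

Using Kadane's algorithm on [-5, -16, -3, 5, 10, -19, 1, -10, 11, 7]:

Scanning through the array:
Position 1 (value -16): max_ending_here = -16, max_so_far = -5
Position 2 (value -3): max_ending_here = -3, max_so_far = -3
Position 3 (value 5): max_ending_here = 5, max_so_far = 5
Position 4 (value 10): max_ending_here = 15, max_so_far = 15
Position 5 (value -19): max_ending_here = -4, max_so_far = 15
Position 6 (value 1): max_ending_here = 1, max_so_far = 15
Position 7 (value -10): max_ending_here = -9, max_so_far = 15
Position 8 (value 11): max_ending_here = 11, max_so_far = 15
Position 9 (value 7): max_ending_here = 18, max_so_far = 18

Maximum subarray: [11, 7]
Maximum sum: 18

The maximum subarray is [11, 7] with sum 18. This subarray runs from index 8 to index 9.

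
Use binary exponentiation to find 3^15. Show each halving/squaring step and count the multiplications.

Computing 3^15 by squaring (build up from 3^1; each line after the first costs one multiplication):

3^1 = 3
3^2 = (3^1)^2 = 3^2 = 9
3^3 = 3 * 3^2 = 3 * 9 = 27
3^6 = (3^3)^2 = 27^2 = 729
3^7 = 3 * 3^6 = 3 * 729 = 2187
3^14 = (3^7)^2 = 2187^2 = 4782969
3^15 = 3 * 3^14 = 3 * 4782969 = 14348907

Result: 14348907
Multiplications needed: 6 (6 lines after 3^1)

3^15 = 14348907. Using exponentiation by squaring, this requires 6 multiplications. The key idea: if the exponent is even, square the half-power; if odd, multiply by the base once.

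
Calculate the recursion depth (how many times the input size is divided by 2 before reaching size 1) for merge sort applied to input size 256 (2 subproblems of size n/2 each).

For divide and conquer with division factor 2:

Problem sizes at each level:
Level 0: 256
Level 1: 128
Level 2: 64
Level 3: 32
Level 4: 16
Level 5: 8
Level 6: 4
Level 7: 2
Level 8: 1

The root is level 0 and the size-1 base case is level 8 (the tree spans levels 0 through 8, i.e. 9 levels counting the root), so the depth is the number of divisions: log_2(256) = 8

The recursion tree depth is log_2(256) = 8. At each level, the problem size is divided by 2, so it takes 8 divisions to reduce to a base case of size 1. The algorithm makes 2 recursive calls at each level.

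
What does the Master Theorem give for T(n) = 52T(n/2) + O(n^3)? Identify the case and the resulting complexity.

Master Theorem for T(n) = 52T(n/2) + O(n^3):

a = 52, b = 2, c = 3
log_b(a) = log_2(52) = 5.7004

Case 1: c = 3 < log_2(52) = 5.7004
T(n) = O(n^(log_2 52))

For T(n) = 52T(n/2) + O(n^3): log_2(52) = 5.7004. This is Case 1 of the Master Theorem (c < log_b(a), work dominated by leaves), giving O(n^(log_2 52)).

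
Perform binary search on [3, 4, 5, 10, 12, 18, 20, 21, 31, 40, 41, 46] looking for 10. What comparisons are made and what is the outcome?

Binary search for 10 in [3, 4, 5, 10, 12, 18, 20, 21, 31, 40, 41, 46]:

lo=0, hi=11, mid=5, arr[mid]=18 -> 18 > 10, search left half
lo=0, hi=4, mid=2, arr[mid]=5 -> 5 < 10, search right half
lo=3, hi=4, mid=3, arr[mid]=10 -> Found target at index 3!

Binary search finds 10 at index 3 after 3 comparisons. The search repeatedly halves the search space by comparing with the middle element.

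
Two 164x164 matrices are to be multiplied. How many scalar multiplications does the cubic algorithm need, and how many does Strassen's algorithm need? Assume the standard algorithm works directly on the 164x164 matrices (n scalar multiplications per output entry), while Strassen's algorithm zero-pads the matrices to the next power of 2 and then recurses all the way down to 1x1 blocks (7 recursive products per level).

Matrix multiplication for 164x164 matrices:

Strassen's algorithm requires power-of-2 dimensions. Pad 164x164 to 256x256 (next power of 2).

Standard algorithm: 164^3 = 4410944 multiplications
Strassen's algorithm: 7^(log2(256)) = 7^8 = 5764801 multiplications
Difference: 4410944 - 5764801 = -1353857 (Strassen uses MORE here due to padding overhead — for small or just-over-power-of-2 n, padding can outweigh the per-level savings)

Standard: 4410944 multiplications (164^3). Strassen: 5764801 multiplications (7^8, after padding to 256x256). Strassen reduces 8 recursive multiplications to 7 at each level.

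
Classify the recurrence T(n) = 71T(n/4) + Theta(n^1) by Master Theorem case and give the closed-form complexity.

Master Theorem for T(n) = 71T(n/4) + O(n^1):

a = 71, b = 4, c = 1
log_b(a) = log_4(71) = 3.0749

Case 1: c = 1 < log_4(71) = 3.0749
T(n) = O(n^(log_4 71))

For T(n) = 71T(n/4) + O(n^1): log_4(71) = 3.0749. This is Case 1 of the Master Theorem (c < log_b(a), work dominated by leaves), giving O(n^(log_4 71)).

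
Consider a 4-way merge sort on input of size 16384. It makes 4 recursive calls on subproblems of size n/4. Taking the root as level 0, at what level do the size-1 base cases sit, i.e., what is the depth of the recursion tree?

For divide and conquer with division factor 4:

Problem sizes at each level:
Level 0: 16384
Level 1: 4096
Level 2: 1024
Level 3: 256
Level 4: 64
Level 5: 16
Level 6: 4
Level 7: 1

The root is level 0 and the size-1 base case is level 7 (the tree spans levels 0 through 7, i.e. 8 levels counting the root), so the depth is the number of divisions: log_4(16384) = 7

The recursion tree depth is log_4(16384) = 7. At each level, the problem size is divided by 4, so it takes 7 divisions to reduce to a base case of size 1. The algorithm makes 4 recursive calls at each level.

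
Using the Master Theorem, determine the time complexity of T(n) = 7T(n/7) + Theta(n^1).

Master Theorem for T(n) = 7T(n/7) + O(n^1):

a = 7, b = 7, c = 1
log_b(a) = log_7(7) = 1.0000

Case 2: c = 1 = log_7(7) = 1.0000
T(n) = O(n^1 log n) = O(n log n)

For T(n) = 7T(n/7) + O(n^1): log_7(7) = 1.0000. This is Case 2 of the Master Theorem (c = log_b(a), equal work at all levels), giving O(n log n).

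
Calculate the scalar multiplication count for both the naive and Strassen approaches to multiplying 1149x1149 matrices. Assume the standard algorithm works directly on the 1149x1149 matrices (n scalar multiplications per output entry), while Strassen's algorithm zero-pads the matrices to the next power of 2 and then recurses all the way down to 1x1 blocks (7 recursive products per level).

Matrix multiplication for 1149x1149 matrices:

Strassen's algorithm requires power-of-2 dimensions. Pad 1149x1149 to 2048x2048 (next power of 2).

Standard algorithm: 1149^3 = 1516910949 multiplications
Strassen's algorithm: 7^(log2(2048)) = 7^11 = 1977326743 multiplications
Difference: 1516910949 - 1977326743 = -460415794 (Strassen uses MORE here due to padding overhead — for small or just-over-power-of-2 n, padding can outweigh the per-level savings)

Standard: 1516910949 multiplications (1149^3). Strassen: 1977326743 multiplications (7^11, after padding to 2048x2048). Strassen reduces 8 recursive multiplications to 7 at each level.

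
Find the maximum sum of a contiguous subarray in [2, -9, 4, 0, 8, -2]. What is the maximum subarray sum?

Using Kadane's algorithm on [2, -9, 4, 0, 8, -2]:

Scanning through the array:
Position 1 (value -9): max_ending_here = -7, max_so_far = 2
Position 2 (value 4): max_ending_here = 4, max_so_far = 4
Position 3 (value 0): max_ending_here = 4, max_so_far = 4
Position 4 (value 8): max_ending_here = 12, max_so_far = 12
Position 5 (value -2): max_ending_here = 10, max_so_far = 12

Maximum subarray: [4, 0, 8]
Maximum sum: 12

The maximum subarray is [4, 0, 8] with sum 12. This subarray runs from index 2 to index 4.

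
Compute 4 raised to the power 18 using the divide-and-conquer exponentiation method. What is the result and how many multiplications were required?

Computing 4^18 by squaring (build up from 4^1; each line after the first costs one multiplication):

4^1 = 4
4^2 = (4^1)^2 = 4^2 = 16
4^4 = (4^2)^2 = 16^2 = 256
4^8 = (4^4)^2 = 256^2 = 65536
4^9 = 4 * 4^8 = 4 * 65536 = 262144
4^18 = (4^9)^2 = 262144^2 = 68719476736

Result: 68719476736
Multiplications needed: 5 (5 lines after 4^1)

4^18 = 68719476736. Using exponentiation by squaring, this requires 5 multiplications. The key idea: if the exponent is even, square the half-power; if odd, multiply by the base once.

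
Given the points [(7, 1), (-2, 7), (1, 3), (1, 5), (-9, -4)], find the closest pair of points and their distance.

Computing all pairwise distances among 5 points:

d((7, 1), (-2, 7)) = 10.8167
d((7, 1), (1, 3)) = 6.3246
d((7, 1), (1, 5)) = 7.2111
d((7, 1), (-9, -4)) = 16.7631
d((-2, 7), (1, 3)) = 5.0
d((-2, 7), (1, 5)) = 3.6056
d((-2, 7), (-9, -4)) = 13.0384
d((1, 3), (1, 5)) = 2.0 <-- minimum
d((1, 3), (-9, -4)) = 12.2066
d((1, 5), (-9, -4)) = 13.4536

Closest pair: (1, 3) and (1, 5) with distance 2.0

The closest pair is (1, 3) and (1, 5) with Euclidean distance 2.0. For 5 points, brute-force pairwise comparison is shown above. For large n, the divide-and-conquer algorithm (sort by x, recurse on halves, check the dividing strip) achieves O(n log n).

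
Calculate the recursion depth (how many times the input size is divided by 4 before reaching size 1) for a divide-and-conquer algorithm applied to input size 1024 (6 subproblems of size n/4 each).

For divide and conquer with division factor 4:

Problem sizes at each level:
Level 0: 1024
Level 1: 256
Level 2: 64
Level 3: 16
Level 4: 4
Level 5: 1

The root is level 0 and the size-1 base case is level 5 (the tree spans levels 0 through 5, i.e. 6 levels counting the root), so the depth is the number of divisions: log_4(1024) = 5

The recursion tree depth is log_4(1024) = 5. At each level, the problem size is divided by 4, so it takes 5 divisions to reduce to a base case of size 1. The algorithm makes 6 recursive calls at each level.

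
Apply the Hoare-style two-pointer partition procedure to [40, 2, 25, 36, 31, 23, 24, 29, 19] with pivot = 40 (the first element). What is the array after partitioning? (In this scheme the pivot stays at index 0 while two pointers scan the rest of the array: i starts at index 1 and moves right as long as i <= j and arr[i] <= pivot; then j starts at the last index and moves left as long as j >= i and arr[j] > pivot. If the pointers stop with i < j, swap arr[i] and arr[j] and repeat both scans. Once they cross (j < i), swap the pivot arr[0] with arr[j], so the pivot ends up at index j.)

Hoare-style two-pointer partition with pivot = 40:

Initial array: [40, 2, 25, 36, 31, 23, 24, 29, 19]

Pointers start at i = 1, j = 8.
i ends at 9, j ends at 8: the pointers have crossed (j < i), so scanning stops.

Swap pivot arr[0] with arr[8] to place pivot at position 8: [19, 2, 25, 36, 31, 23, 24, 29, 40]
Pivot position: 8

After partitioning with pivot 40, the array becomes [19, 2, 25, 36, 31, 23, 24, 29, 40]. The pivot is placed at index 8. All elements to the left of the pivot are <= 40, and all elements to the right are > 40.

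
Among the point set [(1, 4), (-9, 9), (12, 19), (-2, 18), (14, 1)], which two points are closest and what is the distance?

Computing all pairwise distances among 5 points:

d((1, 4), (-9, 9)) = 11.1803 <-- minimum
d((1, 4), (12, 19)) = 18.6011
d((1, 4), (-2, 18)) = 14.3178
d((1, 4), (14, 1)) = 13.3417
d((-9, 9), (12, 19)) = 23.2594
d((-9, 9), (-2, 18)) = 11.4018
d((-9, 9), (14, 1)) = 24.3516
d((12, 19), (-2, 18)) = 14.0357
d((12, 19), (14, 1)) = 18.1108
d((-2, 18), (14, 1)) = 23.3452

Closest pair: (1, 4) and (-9, 9) with distance 11.1803

The closest pair is (1, 4) and (-9, 9) with Euclidean distance 11.1803. For 5 points, brute-force pairwise comparison is shown above. For large n, the divide-and-conquer algorithm (sort by x, recurse on halves, check the dividing strip) achieves O(n log n).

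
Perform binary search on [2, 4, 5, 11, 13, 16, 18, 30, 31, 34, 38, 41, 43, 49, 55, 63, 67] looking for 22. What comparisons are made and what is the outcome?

Binary search for 22 in [2, 4, 5, 11, 13, 16, 18, 30, 31, 34, 38, 41, 43, 49, 55, 63, 67]:

lo=0, hi=16, mid=8, arr[mid]=31 -> 31 > 22, search left half
lo=0, hi=7, mid=3, arr[mid]=11 -> 11 < 22, search right half
lo=4, hi=7, mid=5, arr[mid]=16 -> 16 < 22, search right half
lo=6, hi=7, mid=6, arr[mid]=18 -> 18 < 22, search right half
lo=7, hi=7, mid=7, arr[mid]=30 -> 30 > 22, search left half
lo=7 > hi=6, target 22 not found

Binary search determines that 22 is not in the array after 5 comparisons. The search space was exhausted without finding the target.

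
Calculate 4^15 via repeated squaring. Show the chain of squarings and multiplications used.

Computing 4^15 by squaring (build up from 4^1; each line after the first costs one multiplication):

4^1 = 4
4^2 = (4^1)^2 = 4^2 = 16
4^3 = 4 * 4^2 = 4 * 16 = 64
4^6 = (4^3)^2 = 64^2 = 4096
4^7 = 4 * 4^6 = 4 * 4096 = 16384
4^14 = (4^7)^2 = 16384^2 = 268435456
4^15 = 4 * 4^14 = 4 * 268435456 = 1073741824

Result: 1073741824
Multiplications needed: 6 (6 lines after 4^1)

4^15 = 1073741824. Using exponentiation by squaring, this requires 6 multiplications. The key idea: if the exponent is even, square the half-power; if odd, multiply by the base once.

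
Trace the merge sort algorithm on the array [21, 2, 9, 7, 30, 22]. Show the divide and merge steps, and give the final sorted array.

Merge sort trace:

Split: [21, 2, 9, 7, 30, 22] -> [21, 2, 9] and [7, 30, 22]
  Split: [21, 2, 9] -> [21] and [2, 9]
    Split: [2, 9] -> [2] and [9]
    Merge: [2] + [9] -> [2, 9]
  Merge: [21] + [2, 9] -> [2, 9, 21]
  Split: [7, 30, 22] -> [7] and [30, 22]
    Split: [30, 22] -> [30] and [22]
    Merge: [30] + [22] -> [22, 30]
  Merge: [7] + [22, 30] -> [7, 22, 30]
Merge: [2, 9, 21] + [7, 22, 30] -> [2, 7, 9, 21, 22, 30]

Final sorted array: [2, 7, 9, 21, 22, 30]

The merge sort proceeds by recursively splitting the array and merging sorted halves.
After all merges, the sorted array is [2, 7, 9, 21, 22, 30].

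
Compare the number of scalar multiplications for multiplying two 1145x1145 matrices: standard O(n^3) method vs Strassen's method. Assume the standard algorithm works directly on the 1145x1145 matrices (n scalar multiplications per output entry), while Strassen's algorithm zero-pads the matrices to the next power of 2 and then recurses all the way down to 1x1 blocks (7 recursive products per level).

Matrix multiplication for 1145x1145 matrices:

Strassen's algorithm requires power-of-2 dimensions. Pad 1145x1145 to 2048x2048 (next power of 2).

Standard algorithm: 1145^3 = 1501123625 multiplications
Strassen's algorithm: 7^(log2(2048)) = 7^11 = 1977326743 multiplications
Difference: 1501123625 - 1977326743 = -476203118 (Strassen uses MORE here due to padding overhead — for small or just-over-power-of-2 n, padding can outweigh the per-level savings)

Standard: 1501123625 multiplications (1145^3). Strassen: 1977326743 multiplications (7^11, after padding to 2048x2048). Strassen reduces 8 recursive multiplications to 7 at each level.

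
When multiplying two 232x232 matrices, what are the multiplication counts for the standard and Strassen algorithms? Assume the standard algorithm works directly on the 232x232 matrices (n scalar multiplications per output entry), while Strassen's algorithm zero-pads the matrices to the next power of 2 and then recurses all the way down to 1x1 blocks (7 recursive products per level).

Matrix multiplication for 232x232 matrices:

Strassen's algorithm requires power-of-2 dimensions. Pad 232x232 to 256x256 (next power of 2).

Standard algorithm: 232^3 = 12487168 multiplications
Strassen's algorithm: 7^(log2(256)) = 7^8 = 5764801 multiplications
Savings: 12487168 - 5764801 = 6722367 multiplications

Standard: 12487168 multiplications (232^3). Strassen: 5764801 multiplications (7^8, after padding to 256x256). Strassen reduces 8 recursive multiplications to 7 at each level.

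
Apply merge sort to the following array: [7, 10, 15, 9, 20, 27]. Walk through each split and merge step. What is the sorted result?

Merge sort trace:

Split: [7, 10, 15, 9, 20, 27] -> [7, 10, 15] and [9, 20, 27]
  Split: [7, 10, 15] -> [7] and [10, 15]
    Split: [10, 15] -> [10] and [15]
    Merge: [10] + [15] -> [10, 15]
  Merge: [7] + [10, 15] -> [7, 10, 15]
  Split: [9, 20, 27] -> [9] and [20, 27]
    Split: [20, 27] -> [20] and [27]
    Merge: [20] + [27] -> [20, 27]
  Merge: [9] + [20, 27] -> [9, 20, 27]
Merge: [7, 10, 15] + [9, 20, 27] -> [7, 9, 10, 15, 20, 27]

Final sorted array: [7, 9, 10, 15, 20, 27]

The merge sort proceeds by recursively splitting the array and merging sorted halves.
After all merges, the sorted array is [7, 9, 10, 15, 20, 27].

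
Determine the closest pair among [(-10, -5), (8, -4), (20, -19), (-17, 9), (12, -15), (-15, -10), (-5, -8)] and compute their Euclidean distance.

Computing all pairwise distances among 7 points:

d((-10, -5), (8, -4)) = 18.0278
d((-10, -5), (20, -19)) = 33.1059
d((-10, -5), (-17, 9)) = 15.6525
d((-10, -5), (12, -15)) = 24.1661
d((-10, -5), (-15, -10)) = 7.0711
d((-10, -5), (-5, -8)) = 5.831 <-- minimum
d((8, -4), (20, -19)) = 19.2094
d((8, -4), (-17, 9)) = 28.178
d((8, -4), (12, -15)) = 11.7047
d((8, -4), (-15, -10)) = 23.7697
d((8, -4), (-5, -8)) = 13.6015
d((20, -19), (-17, 9)) = 46.4004
d((20, -19), (12, -15)) = 8.9443
d((20, -19), (-15, -10)) = 36.1386
d((20, -19), (-5, -8)) = 27.313
d((-17, 9), (12, -15)) = 37.6431
d((-17, 9), (-15, -10)) = 19.105
d((-17, 9), (-5, -8)) = 20.8087
d((12, -15), (-15, -10)) = 27.4591
d((12, -15), (-5, -8)) = 18.3848
d((-15, -10), (-5, -8)) = 10.198

Closest pair: (-10, -5) and (-5, -8) with distance 5.831

The closest pair is (-10, -5) and (-5, -8) with Euclidean distance 5.831. For 7 points, brute-force pairwise comparison is shown above. For large n, the divide-and-conquer algorithm (sort by x, recurse on halves, check the dividing strip) achieves O(n log n).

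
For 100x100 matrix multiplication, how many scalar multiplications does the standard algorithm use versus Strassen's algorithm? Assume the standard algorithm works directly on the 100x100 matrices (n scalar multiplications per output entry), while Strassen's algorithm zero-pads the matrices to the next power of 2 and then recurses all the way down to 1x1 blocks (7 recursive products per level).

Matrix multiplication for 100x100 matrices:

Strassen's algorithm requires power-of-2 dimensions. Pad 100x100 to 128x128 (next power of 2).

Standard algorithm: 100^3 = 1000000 multiplications
Strassen's algorithm: 7^(log2(128)) = 7^7 = 823543 multiplications
Savings: 1000000 - 823543 = 176457 multiplications

Standard: 1000000 multiplications (100^3). Strassen: 823543 multiplications (7^7, after padding to 128x128). Strassen reduces 8 recursive multiplications to 7 at each level.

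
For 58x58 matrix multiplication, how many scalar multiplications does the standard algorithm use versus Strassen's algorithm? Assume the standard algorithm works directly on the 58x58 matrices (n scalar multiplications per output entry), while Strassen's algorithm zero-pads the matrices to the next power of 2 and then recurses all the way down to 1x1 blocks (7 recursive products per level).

Matrix multiplication for 58x58 matrices:

Strassen's algorithm requires power-of-2 dimensions. Pad 58x58 to 64x64 (next power of 2).

Standard algorithm: 58^3 = 195112 multiplications
Strassen's algorithm: 7^(log2(64)) = 7^6 = 117649 multiplications
Savings: 195112 - 117649 = 77463 multiplications

Standard: 195112 multiplications (58^3). Strassen: 117649 multiplications (7^6, after padding to 64x64). Strassen reduces 8 recursive multiplications to 7 at each level.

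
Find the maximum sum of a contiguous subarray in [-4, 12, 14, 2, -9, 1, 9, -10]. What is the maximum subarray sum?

Using Kadane's algorithm on [-4, 12, 14, 2, -9, 1, 9, -10]:

Scanning through the array:
Position 1 (value 12): max_ending_here = 12, max_so_far = 12
Position 2 (value 14): max_ending_here = 26, max_so_far = 26
Position 3 (value 2): max_ending_here = 28, max_so_far = 28
Position 4 (value -9): max_ending_here = 19, max_so_far = 28
Position 5 (value 1): max_ending_here = 20, max_so_far = 28
Position 6 (value 9): max_ending_here = 29, max_so_far = 29
Position 7 (value -10): max_ending_here = 19, max_so_far = 29

Maximum subarray: [12, 14, 2, -9, 1, 9]
Maximum sum: 29

The maximum subarray is [12, 14, 2, -9, 1, 9] with sum 29. This subarray runs from index 1 to index 6.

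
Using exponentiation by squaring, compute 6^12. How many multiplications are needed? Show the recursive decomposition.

Computing 6^12 by squaring (build up from 6^1; each line after the first costs one multiplication):

6^1 = 6
6^2 = (6^1)^2 = 6^2 = 36
6^3 = 6 * 6^2 = 6 * 36 = 216
6^6 = (6^3)^2 = 216^2 = 46656
6^12 = (6^6)^2 = 46656^2 = 2176782336

Result: 2176782336
Multiplications needed: 4 (4 lines after 6^1)

6^12 = 2176782336. Using exponentiation by squaring, this requires 4 multiplications. The key idea: if the exponent is even, square the half-power; if odd, multiply by the base once.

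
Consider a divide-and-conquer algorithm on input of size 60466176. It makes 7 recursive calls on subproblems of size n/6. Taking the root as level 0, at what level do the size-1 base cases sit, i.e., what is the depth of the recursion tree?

For divide and conquer with division factor 6:

Problem sizes at each level:
Level 0: 60466176
Level 1: 10077696
Level 2: 1679616
Level 3: 279936
Level 4: 46656
Level 5: 7776
Level 6: 1296
Level 7: 216
Level 8: 36
Level 9: 6
Level 10: 1

The root is level 0 and the size-1 base case is level 10 (the tree spans levels 0 through 10, i.e. 11 levels counting the root), so the depth is the number of divisions: log_6(60466176) = 10

The recursion tree depth is log_6(60466176) = 10. At each level, the problem size is divided by 6, so it takes 10 divisions to reduce to a base case of size 1. The algorithm makes 7 recursive calls at each level.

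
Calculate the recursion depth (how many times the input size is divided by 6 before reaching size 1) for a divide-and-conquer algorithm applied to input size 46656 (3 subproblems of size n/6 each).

For divide and conquer with division factor 6:

Problem sizes at each level:
Level 0: 46656
Level 1: 7776
Level 2: 1296
Level 3: 216
Level 4: 36
Level 5: 6
Level 6: 1

The root is level 0 and the size-1 base case is level 6 (the tree spans levels 0 through 6, i.e. 7 levels counting the root), so the depth is the number of divisions: log_6(46656) = 6

The recursion tree depth is log_6(46656) = 6. At each level, the problem size is divided by 6, so it takes 6 divisions to reduce to a base case of size 1. The algorithm makes 3 recursive calls at each level.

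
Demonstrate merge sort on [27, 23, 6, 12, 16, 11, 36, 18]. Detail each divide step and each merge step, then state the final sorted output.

Merge sort trace:

Split: [27, 23, 6, 12, 16, 11, 36, 18] -> [27, 23, 6, 12] and [16, 11, 36, 18]
  Split: [27, 23, 6, 12] -> [27, 23] and [6, 12]
    Split: [27, 23] -> [27] and [23]
    Merge: [27] + [23] -> [23, 27]
    Split: [6, 12] -> [6] and [12]
    Merge: [6] + [12] -> [6, 12]
  Merge: [23, 27] + [6, 12] -> [6, 12, 23, 27]
  Split: [16, 11, 36, 18] -> [16, 11] and [36, 18]
    Split: [16, 11] -> [16] and [11]
    Merge: [16] + [11] -> [11, 16]
    Split: [36, 18] -> [36] and [18]
    Merge: [36] + [18] -> [18, 36]
  Merge: [11, 16] + [18, 36] -> [11, 16, 18, 36]
Merge: [6, 12, 23, 27] + [11, 16, 18, 36] -> [6, 11, 12, 16, 18, 23, 27, 36]

Final sorted array: [6, 11, 12, 16, 18, 23, 27, 36]

The merge sort proceeds by recursively splitting the array and merging sorted halves.
After all merges, the sorted array is [6, 11, 12, 16, 18, 23, 27, 36].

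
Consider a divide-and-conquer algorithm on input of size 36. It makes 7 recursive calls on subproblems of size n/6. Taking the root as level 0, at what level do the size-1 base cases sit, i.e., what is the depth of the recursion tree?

For divide and conquer with division factor 6:

Problem sizes at each level:
Level 0: 36
Level 1: 6
Level 2: 1

The root is level 0 and the size-1 base case is level 2 (the tree spans levels 0 through 2, i.e. 3 levels counting the root), so the depth is the number of divisions: log_6(36) = 2

The recursion tree depth is log_6(36) = 2. At each level, the problem size is divided by 6, so it takes 2 divisions to reduce to a base case of size 1. The algorithm makes 7 recursive calls at each level.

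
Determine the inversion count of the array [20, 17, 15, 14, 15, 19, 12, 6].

Finding inversions in [20, 17, 15, 14, 15, 19, 12, 6]:

(0, 1): arr[0]=20 > arr[1]=17
(0, 2): arr[0]=20 > arr[2]=15
(0, 3): arr[0]=20 > arr[3]=14
(0, 4): arr[0]=20 > arr[4]=15
(0, 5): arr[0]=20 > arr[5]=19
(0, 6): arr[0]=20 > arr[6]=12
(0, 7): arr[0]=20 > arr[7]=6
(1, 2): arr[1]=17 > arr[2]=15
(1, 3): arr[1]=17 > arr[3]=14
(1, 4): arr[1]=17 > arr[4]=15
(1, 6): arr[1]=17 > arr[6]=12
(1, 7): arr[1]=17 > arr[7]=6
(2, 3): arr[2]=15 > arr[3]=14
(2, 6): arr[2]=15 > arr[6]=12
(2, 7): arr[2]=15 > arr[7]=6
(3, 6): arr[3]=14 > arr[6]=12
(3, 7): arr[3]=14 > arr[7]=6
(4, 6): arr[4]=15 > arr[6]=12
(4, 7): arr[4]=15 > arr[7]=6
(5, 6): arr[5]=19 > arr[6]=12
(5, 7): arr[5]=19 > arr[7]=6
(6, 7): arr[6]=12 > arr[7]=6

Total inversions: 22

The array has 22 inversion(s): (0,1), (0,2), (0,3), (0,4), (0,5), (0,6), (0,7), (1,2), (1,3), (1,4), (1,6), (1,7), (2,3), (2,6), (2,7), (3,6), (3,7), (4,6), (4,7), (5,6), (5,7), (6,7). Each pair (i,j) satisfies i < j and arr[i] > arr[j].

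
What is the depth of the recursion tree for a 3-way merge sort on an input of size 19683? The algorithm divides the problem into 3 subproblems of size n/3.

For divide and conquer with division factor 3:

Problem sizes at each level:
Level 0: 19683
Level 1: 6561
Level 2: 2187
Level 3: 729
Level 4: 243
Level 5: 81
Level 6: 27
Level 7: 9
Level 8: 3
Level 9: 1

The root is level 0 and the size-1 base case is level 9 (the tree spans levels 0 through 9, i.e. 10 levels counting the root), so the depth is the number of divisions: log_3(19683) = 9

The recursion tree depth is log_3(19683) = 9. At each level, the problem size is divided by 3, so it takes 9 divisions to reduce to a base case of size 1. The algorithm makes 3 recursive calls at each level.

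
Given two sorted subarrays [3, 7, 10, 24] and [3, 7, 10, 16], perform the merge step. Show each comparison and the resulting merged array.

Merging process:

Compare 3 vs 3: take 3 from left. Merged: [3]
Compare 7 vs 3: take 3 from right. Merged: [3, 3]
Compare 7 vs 7: take 7 from left. Merged: [3, 3, 7]
Compare 10 vs 7: take 7 from right. Merged: [3, 3, 7, 7]
Compare 10 vs 10: take 10 from left. Merged: [3, 3, 7, 7, 10]
Compare 24 vs 10: take 10 from right. Merged: [3, 3, 7, 7, 10, 10]
Compare 24 vs 16: take 16 from right. Merged: [3, 3, 7, 7, 10, 10, 16]
Append remaining from left: [24]. Merged: [3, 3, 7, 7, 10, 10, 16, 24]

Final merged array: [3, 3, 7, 7, 10, 10, 16, 24]
Total comparisons: 7

The merged array is [3, 3, 7, 7, 10, 10, 16, 24], requiring 7 comparisons. The merge step runs in O(n) time where n is the total number of elements.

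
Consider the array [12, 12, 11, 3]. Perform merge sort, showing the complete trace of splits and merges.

Merge sort trace:

Split: [12, 12, 11, 3] -> [12, 12] and [11, 3]
  Split: [12, 12] -> [12] and [12]
  Merge: [12] + [12] -> [12, 12]
  Split: [11, 3] -> [11] and [3]
  Merge: [11] + [3] -> [3, 11]
Merge: [12, 12] + [3, 11] -> [3, 11, 12, 12]

Final sorted array: [3, 11, 12, 12]

The merge sort proceeds by recursively splitting the array and merging sorted halves.
After all merges, the sorted array is [3, 11, 12, 12].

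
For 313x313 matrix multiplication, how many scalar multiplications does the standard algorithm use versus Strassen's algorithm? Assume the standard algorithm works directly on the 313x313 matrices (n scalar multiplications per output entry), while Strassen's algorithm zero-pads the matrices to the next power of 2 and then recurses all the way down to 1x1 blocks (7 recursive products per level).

Matrix multiplication for 313x313 matrices:

Strassen's algorithm requires power-of-2 dimensions. Pad 313x313 to 512x512 (next power of 2).

Standard algorithm: 313^3 = 30664297 multiplications
Strassen's algorithm: 7^(log2(512)) = 7^9 = 40353607 multiplications
Difference: 30664297 - 40353607 = -9689310 (Strassen uses MORE here due to padding overhead — for small or just-over-power-of-2 n, padding can outweigh the per-level savings)

Standard: 30664297 multiplications (313^3). Strassen: 40353607 multiplications (7^9, after padding to 512x512). Strassen reduces 8 recursive multiplications to 7 at each level.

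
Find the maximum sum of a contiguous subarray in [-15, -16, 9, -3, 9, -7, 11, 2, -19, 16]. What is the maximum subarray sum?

Using Kadane's algorithm on [-15, -16, 9, -3, 9, -7, 11, 2, -19, 16]:

Scanning through the array:
Position 1 (value -16): max_ending_here = -16, max_so_far = -15
Position 2 (value 9): max_ending_here = 9, max_so_far = 9
Position 3 (value -3): max_ending_here = 6, max_so_far = 9
Position 4 (value 9): max_ending_here = 15, max_so_far = 15
Position 5 (value -7): max_ending_here = 8, max_so_far = 15
Position 6 (value 11): max_ending_here = 19, max_so_far = 19
Position 7 (value 2): max_ending_here = 21, max_so_far = 21
Position 8 (value -19): max_ending_here = 2, max_so_far = 21
Position 9 (value 16): max_ending_here = 18, max_so_far = 21

Maximum subarray: [9, -3, 9, -7, 11, 2]
Maximum sum: 21

The maximum subarray is [9, -3, 9, -7, 11, 2] with sum 21. This subarray runs from index 2 to index 7.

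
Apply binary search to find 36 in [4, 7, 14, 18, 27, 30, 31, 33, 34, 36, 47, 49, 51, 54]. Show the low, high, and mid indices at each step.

Binary search for 36 in [4, 7, 14, 18, 27, 30, 31, 33, 34, 36, 47, 49, 51, 54]:

lo=0, hi=13, mid=6, arr[mid]=31 -> 31 < 36, search right half
lo=7, hi=13, mid=10, arr[mid]=47 -> 47 > 36, search left half
lo=7, hi=9, mid=8, arr[mid]=34 -> 34 < 36, search right half
lo=9, hi=9, mid=9, arr[mid]=36 -> Found target at index 9!

Binary search finds 36 at index 9 after 4 comparisons. The search repeatedly halves the search space by comparing with the middle element.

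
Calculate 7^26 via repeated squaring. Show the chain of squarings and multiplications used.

Computing 7^26 by squaring (build up from 7^1; each line after the first costs one multiplication):

7^1 = 7
7^2 = (7^1)^2 = 7^2 = 49
7^3 = 7 * 7^2 = 7 * 49 = 343
7^6 = (7^3)^2 = 343^2 = 117649
7^12 = (7^6)^2 = 117649^2 = 13841287201
7^13 = 7 * 7^12 = 7 * 13841287201 = 96889010407
7^26 = (7^13)^2 = 96889010407^2 = 9387480337647754305649

Result: 9387480337647754305649
Multiplications needed: 6 (6 lines after 7^1)

7^26 = 9387480337647754305649. Using exponentiation by squaring, this requires 6 multiplications. The key idea: if the exponent is even, square the half-power; if odd, multiply by the base once.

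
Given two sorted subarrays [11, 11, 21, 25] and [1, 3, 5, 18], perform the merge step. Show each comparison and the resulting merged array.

Merging process:

Compare 11 vs 1: take 1 from right. Merged: [1]
Compare 11 vs 3: take 3 from right. Merged: [1, 3]
Compare 11 vs 5: take 5 from right. Merged: [1, 3, 5]
Compare 11 vs 18: take 11 from left. Merged: [1, 3, 5, 11]
Compare 11 vs 18: take 11 from left. Merged: [1, 3, 5, 11, 11]
Compare 21 vs 18: take 18 from right. Merged: [1, 3, 5, 11, 11, 18]
Append remaining from left: [21, 25]. Merged: [1, 3, 5, 11, 11, 18, 21, 25]

Final merged array: [1, 3, 5, 11, 11, 18, 21, 25]
Total comparisons: 6

The merged array is [1, 3, 5, 11, 11, 18, 21, 25], requiring 6 comparisons. The merge step runs in O(n) time where n is the total number of elements.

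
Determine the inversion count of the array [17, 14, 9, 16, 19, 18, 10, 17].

Finding inversions in [17, 14, 9, 16, 19, 18, 10, 17]:

(0, 1): arr[0]=17 > arr[1]=14
(0, 2): arr[0]=17 > arr[2]=9
(0, 3): arr[0]=17 > arr[3]=16
(0, 6): arr[0]=17 > arr[6]=10
(1, 2): arr[1]=14 > arr[2]=9
(1, 6): arr[1]=14 > arr[6]=10
(3, 6): arr[3]=16 > arr[6]=10
(4, 5): arr[4]=19 > arr[5]=18
(4, 6): arr[4]=19 > arr[6]=10
(4, 7): arr[4]=19 > arr[7]=17
(5, 6): arr[5]=18 > arr[6]=10
(5, 7): arr[5]=18 > arr[7]=17

Total inversions: 12

The array has 12 inversion(s): (0,1), (0,2), (0,3), (0,6), (1,2), (1,6), (3,6), (4,5), (4,6), (4,7), (5,6), (5,7). Each pair (i,j) satisfies i < j and arr[i] > arr[j].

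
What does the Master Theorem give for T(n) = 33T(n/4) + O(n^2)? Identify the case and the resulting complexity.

Master Theorem for T(n) = 33T(n/4) + O(n^2):

a = 33, b = 4, c = 2
log_b(a) = log_4(33) = 2.5222

Case 1: c = 2 < log_4(33) = 2.5222
T(n) = O(n^(log_4 33))

For T(n) = 33T(n/4) + O(n^2): log_4(33) = 2.5222. This is Case 1 of the Master Theorem (c < log_b(a), work dominated by leaves), giving O(n^(log_4 33)).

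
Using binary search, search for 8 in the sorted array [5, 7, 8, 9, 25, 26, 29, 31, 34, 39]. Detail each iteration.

Binary search for 8 in [5, 7, 8, 9, 25, 26, 29, 31, 34, 39]:

lo=0, hi=9, mid=4, arr[mid]=25 -> 25 > 8, search left half
lo=0, hi=3, mid=1, arr[mid]=7 -> 7 < 8, search right half
lo=2, hi=3, mid=2, arr[mid]=8 -> Found target at index 2!

Binary search finds 8 at index 2 after 3 comparisons. The search repeatedly halves the search space by comparing with the middle element.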